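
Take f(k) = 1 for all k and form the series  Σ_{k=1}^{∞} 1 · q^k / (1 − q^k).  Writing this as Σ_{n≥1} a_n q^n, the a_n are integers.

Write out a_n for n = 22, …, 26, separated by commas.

q^22  k|22↦f(k): 1:1 2:1 11:1 22:1  a_22=4
[q^23] f(1)=1,f(23)=1 ⇒ 2
d|24:{1,2,3,4,6,8,12,24}  Σf=1+1+1+1+1+1+1+1=8
n=25: 1·25 5·5 25·1  f→[1+1+1]=3
d|26:{1,2,13,26}  Σf=1+1+1+1=4

4, 2, 8, 3, 4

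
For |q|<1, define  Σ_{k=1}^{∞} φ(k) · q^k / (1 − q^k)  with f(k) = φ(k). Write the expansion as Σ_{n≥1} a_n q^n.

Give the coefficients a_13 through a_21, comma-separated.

d|13:{1,13}  Σφ=1+12=13
n=14: 1·14 2·7 7·2 14·1  φ→[1+1+6+6]=14
q^15  k|15↦φ(k): 15:8 5:4 3:2 1:1  a_15=15
d|16:{16,8,4,2,1}  Σφ=8+4+2+1+1=16
q^17  k|17↦φ(k): 17:16 1:1  a_17=17
q^18  k|18↦φ(k): 18:6 9:6 6:2 3:2 2:1 1:1  a_18=18
d|19:{1,19}  Σφ=1+18=19
d|20:{1,2,4,5,10,20}  Σφ=1+1+2+4+4+8=20
d|21:{21,7,3,1}  Σφ=12+6+2+1=21

13, 14, 15, 16, 17, 18, 19, 20, 21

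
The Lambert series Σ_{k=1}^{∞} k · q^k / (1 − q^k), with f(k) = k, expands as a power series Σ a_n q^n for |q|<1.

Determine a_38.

a_38 = 60

d|38:{38,19,2,1}  Σf=38+19+2+1=60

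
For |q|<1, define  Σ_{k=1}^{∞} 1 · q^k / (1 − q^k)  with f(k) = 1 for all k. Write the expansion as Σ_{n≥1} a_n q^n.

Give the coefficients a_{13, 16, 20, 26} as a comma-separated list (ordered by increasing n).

2, 5, 6, 4

q^13  k|13↦f(k): 1:1 13:1  a_13=2
q^16  k|16↦f(k): 16:1 8:1 4:1 2:1 1:1  a_16=5
d|20:{1,2,4,5,10,20}  Σf=1+1+1+1+1+1=6
q^26  k|26↦f(k): 1:1 2:1 13:1 26:1  a_26=4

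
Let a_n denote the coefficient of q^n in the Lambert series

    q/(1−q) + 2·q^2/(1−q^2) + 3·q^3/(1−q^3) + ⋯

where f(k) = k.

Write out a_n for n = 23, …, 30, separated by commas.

[q^23] f(1)=1,f(23)=23 ⇒ 24
n=24: 24·1 12·2 8·3 6·4 4·6 3·8 2·12 1·24  f→[24+12+8+6+4+3+2+1]=60
q^25  k|25↦f(k): 25:25 5:5 1:1  a_25=31
d|26:{26,13,2,1}  Σf=26+13+2+1=42
[q^27] f(1)=1,f(3)=3,f(9)=9,f(27)=27 ⇒ 40
n=28: 1·28 2·14 4·7 7·4 14·2 28·1  f→[1+2+4+7+14+28]=56
d|29:{1,29}  Σf=1+29=30
[q^30] f(1)=1,f(2)=2,f(3)=3,f(5)=5,f(6)=6,f(10)=10,f(15)=15,f(30)=30 ⇒ 72

24, 60, 31, 42, 40, 56, 30, 72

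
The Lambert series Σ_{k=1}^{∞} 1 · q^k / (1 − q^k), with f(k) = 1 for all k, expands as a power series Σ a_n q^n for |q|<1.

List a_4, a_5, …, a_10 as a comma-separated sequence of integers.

3, 2, 4, 2, 4, 3, 4

n=4: 1·4 2·2 4·1  f→[1+1+1]=3
[q^5] f(5)=1,f(1)=1 ⇒ 2
n=6: 6·1 3·2 2·3 1·6  f→[1+1+1+1]=4
[q^7] f(1)=1,f(7)=1 ⇒ 2
[q^8] f(8)=1,f(4)=1,f(2)=1,f(1)=1 ⇒ 4
n=9: 9·1 3·3 1·9  f→[1+1+1]=3
[q^10] f(10)=1,f(5)=1,f(2)=1,f(1)=1 ⇒ 4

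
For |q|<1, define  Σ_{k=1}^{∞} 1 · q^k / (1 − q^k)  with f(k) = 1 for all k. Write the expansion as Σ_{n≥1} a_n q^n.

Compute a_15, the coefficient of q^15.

a_15 = 4

n=15: 1·15 3·5 5·3 15·1  f→[1+1+1+1]=4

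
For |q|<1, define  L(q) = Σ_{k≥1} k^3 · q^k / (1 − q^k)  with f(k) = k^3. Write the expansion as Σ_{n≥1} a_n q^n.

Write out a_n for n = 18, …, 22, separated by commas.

[q^18] f(18)=5832,f(9)=729,f(6)=216,f(3)=27,f(2)=8,f(1)=1 ⇒ 6813
n=19: 19·1 1·19  f→[6859+1]=6860
[q^20] f(20)=8000,f(10)=1000,f(5)=125,f(4)=64,f(2)=8,f(1)=1 ⇒ 9198
d|21:{1,3,7,21}  Σf=1+27+343+9261=9632
d|22:{22,11,2,1}  Σf=10648+1331+8+1=11988

6813, 6860, 9198, 9632, 11988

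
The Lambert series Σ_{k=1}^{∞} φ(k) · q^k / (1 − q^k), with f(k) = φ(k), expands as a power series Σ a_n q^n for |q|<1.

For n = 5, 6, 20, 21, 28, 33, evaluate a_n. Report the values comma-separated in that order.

q^5  k|5↦φ(k): 5:4 1:1  a_5=5
q^6  k|6↦φ(k): 6:2 3:2 2:1 1:1  a_6=6
q^20  k|20↦φ(k): 1:1 2:1 4:2 5:4 10:4 20:8  a_20=20
n=21: 21·1 7·3 3·7 1·21  φ→[12+6+2+1]=21
n=28: 1·28 2·14 4·7 7·4 14·2 28·1  φ→[1+1+2+6+6+12]=28
[q^33] φ(1)=1,φ(3)=2,φ(11)=10,φ(33)=20 ⇒ 33

5, 6, 20, 21, 28, 33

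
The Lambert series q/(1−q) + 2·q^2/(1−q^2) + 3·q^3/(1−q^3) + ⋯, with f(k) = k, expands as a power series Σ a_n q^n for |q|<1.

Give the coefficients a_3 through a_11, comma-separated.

4, 7, 6, 12, 8, 15, 13, 18, 12

q^3  k|3↦f(k): 1:1 3:3  a_3=4
d|4:{1,2,4}  Σf=1+2+4=7
q^5  k|5↦f(k): 1:1 5:5  a_5=6
d|6:{6,3,2,1}  Σf=6+3+2+1=12
q^7  k|7↦f(k): 7:7 1:1  a_7=8
n=8: 8·1 4·2 2·4 1·8  f→[8+4+2+1]=15
q^9  k|9↦f(k): 9:9 3:3 1:1  a_9=13
q^10  k|10↦f(k): 1:1 2:2 5:5 10:10  a_10=18
d|11:{1,11}  Σf=1+11=12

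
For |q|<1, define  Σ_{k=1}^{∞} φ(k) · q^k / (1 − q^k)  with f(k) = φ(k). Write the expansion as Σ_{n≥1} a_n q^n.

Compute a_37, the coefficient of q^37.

[q^37] φ(1)=1,φ(37)=36 ⇒ 37

a_37 = 37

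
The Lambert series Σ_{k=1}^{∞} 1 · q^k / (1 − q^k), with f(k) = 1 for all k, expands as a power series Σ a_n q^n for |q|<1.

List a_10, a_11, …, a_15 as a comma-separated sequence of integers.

4, 2, 6, 2, 4, 4

d|10:{10,5,2,1}  Σf=1+1+1+1=4
n=11: 11·1 1·11  f→[1+1]=2
n=12: 12·1 6·2 4·3 3·4 2·6 1·12  f→[1+1+1+1+1+1]=6
n=13: 1·13 13·1  f→[1+1]=2
[q^14] f(14)=1,f(7)=1,f(2)=1,f(1)=1 ⇒ 4
n=15: 15·1 5·3 3·5 1·15  f→[1+1+1+1]=4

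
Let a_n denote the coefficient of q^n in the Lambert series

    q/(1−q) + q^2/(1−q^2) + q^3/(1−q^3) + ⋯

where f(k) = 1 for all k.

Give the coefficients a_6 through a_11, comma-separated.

n=6: 1·6 2·3 3·2 6·1  f→[1+1+1+1]=4
[q^7] f(1)=1,f(7)=1 ⇒ 2
d|8:{8,4,2,1}  Σf=1+1+1+1=4
n=9: 1·9 3·3 9·1  f→[1+1+1]=3
d|10:{1,2,5,10}  Σf=1+1+1+1=4
d|11:{11,1}  Σf=1+1=2

4, 2, 4, 3, 4, 2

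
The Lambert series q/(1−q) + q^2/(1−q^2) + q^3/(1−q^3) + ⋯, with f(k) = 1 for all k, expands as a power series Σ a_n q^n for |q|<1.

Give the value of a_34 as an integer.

d|34:{34,17,2,1}  Σf=1+1+1+1=4

a_34 = 4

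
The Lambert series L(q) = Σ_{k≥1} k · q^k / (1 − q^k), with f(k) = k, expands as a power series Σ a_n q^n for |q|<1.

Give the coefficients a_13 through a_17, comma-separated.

[q^13] f(1)=1,f(13)=13 ⇒ 14
d|14:{1,2,7,14}  Σf=1+2+7+14=24
d|15:{15,5,3,1}  Σf=15+5+3+1=24
q^16  k|16↦f(k): 16:16 8:8 4:4 2:2 1:1  a_16=31
q^17  k|17↦f(k): 1:1 17:17  a_17=18

14, 24, 24, 31, 18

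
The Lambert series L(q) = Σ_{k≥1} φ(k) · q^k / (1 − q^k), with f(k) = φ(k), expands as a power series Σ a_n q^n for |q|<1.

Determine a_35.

[q^35] φ(1)=1,φ(5)=4,φ(7)=6,φ(35)=24 ⇒ 35

a_35 = 35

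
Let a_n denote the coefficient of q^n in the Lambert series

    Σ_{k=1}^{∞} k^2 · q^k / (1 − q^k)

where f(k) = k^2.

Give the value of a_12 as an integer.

[q^12] f(1)=1,f(2)=4,f(3)=9,f(4)=16,f(6)=36,f(12)=144 ⇒ 210

a_12 = 210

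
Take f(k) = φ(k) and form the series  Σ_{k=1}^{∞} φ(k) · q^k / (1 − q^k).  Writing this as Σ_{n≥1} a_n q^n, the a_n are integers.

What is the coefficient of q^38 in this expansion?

q^38  k|38↦φ(k): 38:18 19:18 2:1 1:1  a_38=38

a_38 = 38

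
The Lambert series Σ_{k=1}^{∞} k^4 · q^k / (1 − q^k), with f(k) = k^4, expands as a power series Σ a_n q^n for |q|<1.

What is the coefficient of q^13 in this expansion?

[q^13] f(13)=28561,f(1)=1 ⇒ 28562

a_13 = 28562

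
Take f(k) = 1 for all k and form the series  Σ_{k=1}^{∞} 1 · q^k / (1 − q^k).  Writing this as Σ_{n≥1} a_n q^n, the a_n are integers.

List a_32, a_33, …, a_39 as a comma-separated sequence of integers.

6, 4, 4, 4, 9, 2, 4, 4

n=32: 32·1 16·2 8·4 4·8 2·16 1·32  f→[1+1+1+1+1+1]=6
q^33  k|33↦f(k): 1:1 3:1 11:1 33:1  a_33=4
[q^34] f(34)=1,f(17)=1,f(2)=1,f(1)=1 ⇒ 4
q^35  k|35↦f(k): 1:1 5:1 7:1 35:1  a_35=4
d|36:{36,18,12,9,6,4,3,2,1}  Σf=1+1+1+1+1+1+1+1+1=9
q^37  k|37↦f(k): 1:1 37:1  a_37=2
n=38: 38·1 19·2 2·19 1·38  f→[1+1+1+1]=4
[q^39] f(39)=1,f(13)=1,f(3)=1,f(1)=1 ⇒ 4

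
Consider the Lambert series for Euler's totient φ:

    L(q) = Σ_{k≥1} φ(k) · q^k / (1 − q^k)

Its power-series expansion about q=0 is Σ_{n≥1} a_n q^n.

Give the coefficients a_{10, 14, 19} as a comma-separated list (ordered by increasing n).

n=10: 10·1 5·2 2·5 1·10  φ→[4+4+1+1]=10
[q^14] φ(1)=1,φ(2)=1,φ(7)=6,φ(14)=6 ⇒ 14
n=19: 1·19 19·1  φ→[1+18]=19

10, 14, 19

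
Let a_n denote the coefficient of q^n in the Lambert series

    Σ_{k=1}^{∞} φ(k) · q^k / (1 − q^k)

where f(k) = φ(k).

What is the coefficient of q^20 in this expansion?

d|20:{20,10,5,4,2,1}  Σφ=8+4+4+2+1+1=20

a_20 = 20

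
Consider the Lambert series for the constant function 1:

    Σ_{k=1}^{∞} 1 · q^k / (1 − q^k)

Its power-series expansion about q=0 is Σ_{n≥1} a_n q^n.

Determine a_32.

a_32 = 6

[q^32] f(1)=1,f(2)=1,f(4)=1,f(8)=1,f(16)=1,f(32)=1 ⇒ 6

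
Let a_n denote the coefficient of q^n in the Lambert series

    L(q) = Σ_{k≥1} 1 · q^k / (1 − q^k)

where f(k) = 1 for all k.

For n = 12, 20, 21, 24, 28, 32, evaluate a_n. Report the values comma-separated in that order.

d|12:{1,2,3,4,6,12}  Σf=1+1+1+1+1+1=6
q^20  k|20↦f(k): 20:1 10:1 5:1 4:1 2:1 1:1  a_20=6
n=21: 21·1 7·3 3·7 1·21  f→[1+1+1+1]=4
q^24  k|24↦f(k): 24:1 12:1 8:1 6:1 4:1 3:1 2:1 1:1  a_24=8
d|28:{1,2,4,7,14,28}  Σf=1+1+1+1+1+1=6
d|32:{32,16,8,4,2,1}  Σf=1+1+1+1+1+1=6

6, 6, 4, 8, 6, 6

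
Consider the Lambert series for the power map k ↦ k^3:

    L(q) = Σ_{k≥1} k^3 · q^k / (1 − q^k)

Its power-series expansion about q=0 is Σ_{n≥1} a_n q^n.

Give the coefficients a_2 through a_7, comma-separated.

9, 28, 73, 126, 252, 344

q^2  k|2↦f(k): 1:1 2:8  a_2=9
d|3:{1,3}  Σf=1+27=28
q^4  k|4↦f(k): 4:64 2:8 1:1  a_4=73
q^5  k|5↦f(k): 5:125 1:1  a_5=126
n=6: 6·1 3·2 2·3 1·6  f→[216+27+8+1]=252
[q^7] f(7)=343,f(1)=1 ⇒ 344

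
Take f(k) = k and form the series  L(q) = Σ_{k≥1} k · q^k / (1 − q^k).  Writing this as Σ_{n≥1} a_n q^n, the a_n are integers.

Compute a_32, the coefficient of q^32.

a_32 = 63

d|32:{1,2,4,8,16,32}  Σf=1+2+4+8+16+32=63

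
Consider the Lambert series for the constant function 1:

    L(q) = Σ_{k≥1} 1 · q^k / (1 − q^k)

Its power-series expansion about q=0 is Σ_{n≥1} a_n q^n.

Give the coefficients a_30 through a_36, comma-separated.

8, 2, 6, 4, 4, 4, 9

[q^30] f(1)=1,f(2)=1,f(3)=1,f(5)=1,f(6)=1,f(10)=1,f(15)=1,f(30)=1 ⇒ 8
[q^31] f(1)=1,f(31)=1 ⇒ 2
n=32: 32·1 16·2 8·4 4·8 2·16 1·32  f→[1+1+1+1+1+1]=6
n=33: 33·1 11·3 3·11 1·33  f→[1+1+1+1]=4
[q^34] f(1)=1,f(2)=1,f(17)=1,f(34)=1 ⇒ 4
n=35: 1·35 5·7 7·5 35·1  f→[1+1+1+1]=4
q^36  k|36↦f(k): 1:1 2:1 3:1 4:1 6:1 9:1 12:1 18:1 36:1  a_36=9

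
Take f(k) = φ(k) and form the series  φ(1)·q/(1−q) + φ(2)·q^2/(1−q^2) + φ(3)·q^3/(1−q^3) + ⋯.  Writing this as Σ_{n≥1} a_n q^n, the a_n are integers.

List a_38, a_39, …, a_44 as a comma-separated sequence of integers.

d|38:{38,19,2,1}  Σφ=18+18+1+1=38
[q^39] φ(1)=1,φ(3)=2,φ(13)=12,φ(39)=24 ⇒ 39
n=40: 1·40 2·20 4·10 5·8 8·5 10·4 20·2 40·1  φ→[1+1+2+4+4+4+8+16]=40
n=41: 1·41 41·1  φ→[1+40]=41
d|42:{1,2,3,6,7,14,21,42}  Σφ=1+1+2+2+6+6+12+12=42
d|43:{1,43}  Σφ=1+42=43
d|44:{44,22,11,4,2,1}  Σφ=20+10+10+2+1+1=44

38, 39, 40, 41, 42, 43, 44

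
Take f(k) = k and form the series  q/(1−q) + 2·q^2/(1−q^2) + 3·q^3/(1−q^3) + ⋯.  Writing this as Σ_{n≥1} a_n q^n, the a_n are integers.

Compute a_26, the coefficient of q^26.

q^26  k|26↦f(k): 1:1 2:2 13:13 26:26  a_26=42

a_26 = 42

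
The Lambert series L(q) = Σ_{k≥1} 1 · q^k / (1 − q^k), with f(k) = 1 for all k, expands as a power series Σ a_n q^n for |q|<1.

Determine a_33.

q^33  k|33↦f(k): 1:1 3:1 11:1 33:1  a_33=4

a_33 = 4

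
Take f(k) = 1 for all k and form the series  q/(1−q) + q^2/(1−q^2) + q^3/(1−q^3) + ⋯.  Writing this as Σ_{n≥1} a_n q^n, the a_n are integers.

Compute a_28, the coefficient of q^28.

a_28 = 6

[q^28] f(28)=1,f(14)=1,f(7)=1,f(4)=1,f(2)=1,f(1)=1 ⇒ 6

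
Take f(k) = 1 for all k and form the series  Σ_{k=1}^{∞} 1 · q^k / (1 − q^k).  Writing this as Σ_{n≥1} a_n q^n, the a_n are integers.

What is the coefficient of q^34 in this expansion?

d|34:{1,2,17,34}  Σf=1+1+1+1=4

a_34 = 4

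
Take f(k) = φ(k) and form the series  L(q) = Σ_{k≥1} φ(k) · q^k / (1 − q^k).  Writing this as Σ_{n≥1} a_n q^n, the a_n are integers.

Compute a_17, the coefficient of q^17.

q^17  k|17↦φ(k): 1:1 17:16  a_17=17

a_17 = 17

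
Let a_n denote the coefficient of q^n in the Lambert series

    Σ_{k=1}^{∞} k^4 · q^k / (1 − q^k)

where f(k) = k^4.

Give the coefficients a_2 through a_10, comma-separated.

17, 82, 273, 626, 1394, 2402, 4369, 6643, 10642

q^2  k|2↦f(k): 2:16 1:1  a_2=17
d|3:{1,3}  Σf=1+81=82
n=4: 4·1 2·2 1·4  f→[256+16+1]=273
[q^5] f(5)=625,f(1)=1 ⇒ 626
n=6: 1·6 2·3 3·2 6·1  f→[1+16+81+1296]=1394
[q^7] f(7)=2401,f(1)=1 ⇒ 2402
n=8: 8·1 4·2 2·4 1·8  f→[4096+256+16+1]=4369
q^9  k|9↦f(k): 9:6561 3:81 1:1  a_9=6643
q^10  k|10↦f(k): 10:10000 5:625 2:16 1:1  a_10=10642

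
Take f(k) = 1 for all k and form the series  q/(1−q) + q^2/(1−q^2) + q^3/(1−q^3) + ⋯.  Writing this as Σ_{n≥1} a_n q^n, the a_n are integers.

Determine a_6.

a_6 = 4

n=6: 1·6 2·3 3·2 6·1  f→[1+1+1+1]=4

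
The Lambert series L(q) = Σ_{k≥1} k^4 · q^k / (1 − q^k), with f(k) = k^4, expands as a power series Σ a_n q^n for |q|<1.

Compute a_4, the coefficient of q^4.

a_4 = 273

n=4: 1·4 2·2 4·1  f→[1+16+256]=273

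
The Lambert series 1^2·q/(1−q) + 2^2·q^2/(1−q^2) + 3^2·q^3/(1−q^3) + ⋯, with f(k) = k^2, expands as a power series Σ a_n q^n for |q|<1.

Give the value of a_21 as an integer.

a_21 = 500

q^21  k|21↦f(k): 21:441 7:49 3:9 1:1  a_21=500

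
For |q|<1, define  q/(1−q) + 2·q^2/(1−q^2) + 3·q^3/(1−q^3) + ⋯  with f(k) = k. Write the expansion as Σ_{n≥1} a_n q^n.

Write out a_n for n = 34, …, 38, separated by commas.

54, 48, 91, 38, 60

d|34:{34,17,2,1}  Σf=34+17+2+1=54
n=35: 1·35 5·7 7·5 35·1  f→[1+5+7+35]=48
[q^36] f(1)=1,f(2)=2,f(3)=3,f(4)=4,f(6)=6,f(9)=9,f(12)=12,f(18)=18,f(36)=36 ⇒ 91
n=37: 37·1 1·37  f→[37+1]=38
n=38: 38·1 19·2 2·19 1·38  f→[38+19+2+1]=60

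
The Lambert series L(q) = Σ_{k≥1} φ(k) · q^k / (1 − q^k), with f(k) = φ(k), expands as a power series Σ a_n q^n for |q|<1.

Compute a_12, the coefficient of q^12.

[q^12] φ(1)=1,φ(2)=1,φ(3)=2,φ(4)=2,φ(6)=2,φ(12)=4 ⇒ 12

a_12 = 12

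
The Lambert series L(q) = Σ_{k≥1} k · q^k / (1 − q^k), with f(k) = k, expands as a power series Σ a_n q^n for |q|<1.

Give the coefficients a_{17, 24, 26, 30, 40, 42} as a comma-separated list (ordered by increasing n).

q^17  k|17↦f(k): 1:1 17:17  a_17=18
q^24  k|24↦f(k): 1:1 2:2 3:3 4:4 6:6 8:8 12:12 24:24  a_24=60
q^26  k|26↦f(k): 26:26 13:13 2:2 1:1  a_26=42
d|30:{30,15,10,6,5,3,2,1}  Σf=30+15+10+6+5+3+2+1=72
d|40:{1,2,4,5,8,10,20,40}  Σf=1+2+4+5+8+10+20+40=90
d|42:{1,2,3,6,7,14,21,42}  Σf=1+2+3+6+7+14+21+42=96

18, 60, 42, 72, 90, 96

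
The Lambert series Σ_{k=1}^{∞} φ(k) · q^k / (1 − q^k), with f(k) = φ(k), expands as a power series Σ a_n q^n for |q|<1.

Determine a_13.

d|13:{1,13}  Σφ=1+12=13

a_13 = 13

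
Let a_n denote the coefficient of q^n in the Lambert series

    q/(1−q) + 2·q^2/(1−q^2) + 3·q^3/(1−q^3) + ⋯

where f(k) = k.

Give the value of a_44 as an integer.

a_44 = 84

n=44: 1·44 2·22 4·11 11·4 22·2 44·1  f→[1+2+4+11+22+44]=84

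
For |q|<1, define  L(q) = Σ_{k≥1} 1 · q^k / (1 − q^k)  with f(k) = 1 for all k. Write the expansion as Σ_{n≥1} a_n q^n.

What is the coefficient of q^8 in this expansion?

d|8:{1,2,4,8}  Σf=1+1+1+1=4

a_8 = 4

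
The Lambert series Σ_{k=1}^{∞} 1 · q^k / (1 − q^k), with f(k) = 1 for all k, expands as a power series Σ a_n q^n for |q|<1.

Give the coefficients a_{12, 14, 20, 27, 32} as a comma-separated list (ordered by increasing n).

6, 4, 6, 4, 6

n=12: 12·1 6·2 4·3 3·4 2·6 1·12  f→[1+1+1+1+1+1]=6
d|14:{14,7,2,1}  Σf=1+1+1+1=4
q^20  k|20↦f(k): 20:1 10:1 5:1 4:1 2:1 1:1  a_20=6
[q^27] f(1)=1,f(3)=1,f(9)=1,f(27)=1 ⇒ 4
[q^32] f(32)=1,f(16)=1,f(8)=1,f(4)=1,f(2)=1,f(1)=1 ⇒ 6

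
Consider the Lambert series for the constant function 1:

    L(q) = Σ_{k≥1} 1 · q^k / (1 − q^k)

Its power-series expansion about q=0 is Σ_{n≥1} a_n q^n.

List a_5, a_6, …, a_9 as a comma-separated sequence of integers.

q^5  k|5↦f(k): 1:1 5:1  a_5=2
d|6:{6,3,2,1}  Σf=1+1+1+1=4
n=7: 7·1 1·7  f→[1+1]=2
d|8:{1,2,4,8}  Σf=1+1+1+1=4
q^9  k|9↦f(k): 1:1 3:1 9:1  a_9=3

2, 4, 2, 4, 3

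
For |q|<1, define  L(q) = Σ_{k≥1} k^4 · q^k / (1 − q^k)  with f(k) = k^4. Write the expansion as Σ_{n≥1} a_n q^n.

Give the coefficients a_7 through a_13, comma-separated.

n=7: 7·1 1·7  f→[2401+1]=2402
d|8:{8,4,2,1}  Σf=4096+256+16+1=4369
d|9:{1,3,9}  Σf=1+81+6561=6643
q^10  k|10↦f(k): 10:10000 5:625 2:16 1:1  a_10=10642
n=11: 1·11 11·1  f→[1+14641]=14642
n=12: 12·1 6·2 4·3 3·4 2·6 1·12  f→[20736+1296+256+81+16+1]=22386
q^13  k|13↦f(k): 13:28561 1:1  a_13=28562

2402, 4369, 6643, 10642, 14642, 22386, 28562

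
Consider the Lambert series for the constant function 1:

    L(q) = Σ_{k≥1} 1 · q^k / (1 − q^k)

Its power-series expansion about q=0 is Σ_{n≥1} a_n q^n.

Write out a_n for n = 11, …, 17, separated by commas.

n=11: 1·11 11·1  f→[1+1]=2
[q^12] f(12)=1,f(6)=1,f(4)=1,f(3)=1,f(2)=1,f(1)=1 ⇒ 6
n=13: 13·1 1·13  f→[1+1]=2
d|14:{14,7,2,1}  Σf=1+1+1+1=4
n=15: 15·1 5·3 3·5 1·15  f→[1+1+1+1]=4
n=16: 1·16 2·8 4·4 8·2 16·1  f→[1+1+1+1+1]=5
[q^17] f(17)=1,f(1)=1 ⇒ 2

2, 6, 2, 4, 4, 5, 2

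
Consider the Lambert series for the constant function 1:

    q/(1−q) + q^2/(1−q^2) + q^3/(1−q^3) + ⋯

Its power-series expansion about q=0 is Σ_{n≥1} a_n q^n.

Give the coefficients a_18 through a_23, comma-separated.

n=18: 18·1 9·2 6·3 3·6 2·9 1·18  f→[1+1+1+1+1+1]=6
q^19  k|19↦f(k): 1:1 19:1  a_19=2
d|20:{1,2,4,5,10,20}  Σf=1+1+1+1+1+1=6
n=21: 1·21 3·7 7·3 21·1  f→[1+1+1+1]=4
d|22:{1,2,11,22}  Σf=1+1+1+1=4
d|23:{23,1}  Σf=1+1=2

6, 2, 6, 4, 4, 2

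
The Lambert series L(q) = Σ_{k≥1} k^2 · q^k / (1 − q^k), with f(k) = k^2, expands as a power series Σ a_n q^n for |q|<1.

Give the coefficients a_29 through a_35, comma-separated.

n=29: 1·29 29·1  f→[1+841]=842
d|30:{1,2,3,5,6,10,15,30}  Σf=1+4+9+25+36+100+225+900=1300
n=31: 1·31 31·1  f→[1+961]=962
d|32:{32,16,8,4,2,1}  Σf=1024+256+64+16+4+1=1365
n=33: 33·1 11·3 3·11 1·33  f→[1089+121+9+1]=1220
q^34  k|34↦f(k): 34:1156 17:289 2:4 1:1  a_34=1450
d|35:{1,5,7,35}  Σf=1+25+49+1225=1300

842, 1300, 962, 1365, 1220, 1450, 1300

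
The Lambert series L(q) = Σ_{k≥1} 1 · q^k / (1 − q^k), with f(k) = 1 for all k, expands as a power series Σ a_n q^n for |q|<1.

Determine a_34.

a_34 = 4

d|34:{34,17,2,1}  Σf=1+1+1+1=4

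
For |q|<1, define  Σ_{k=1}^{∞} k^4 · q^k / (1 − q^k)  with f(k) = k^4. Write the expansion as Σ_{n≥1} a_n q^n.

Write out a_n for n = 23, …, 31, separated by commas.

279842, 358258, 391251, 485554, 538084, 655746, 707282, 872644, 923522

q^23  k|23↦f(k): 23:279841 1:1  a_23=279842
n=24: 24·1 12·2 8·3 6·4 4·6 3·8 2·12 1·24  f→[331776+20736+4096+1296+256+81+16+1]=358258
n=25: 1·25 5·5 25·1  f→[1+625+390625]=391251
d|26:{26,13,2,1}  Σf=456976+28561+16+1=485554
q^27  k|27↦f(k): 27:531441 9:6561 3:81 1:1  a_27=538084
n=28: 28·1 14·2 7·4 4·7 2·14 1·28  f→[614656+38416+2401+256+16+1]=655746
n=29: 29·1 1·29  f→[707281+1]=707282
[q^30] f(1)=1,f(2)=16,f(3)=81,f(5)=625,f(6)=1296,f(10)=10000,f(15)=50625,f(30)=810000 ⇒ 872644
[q^31] f(1)=1,f(31)=923521 ⇒ 923522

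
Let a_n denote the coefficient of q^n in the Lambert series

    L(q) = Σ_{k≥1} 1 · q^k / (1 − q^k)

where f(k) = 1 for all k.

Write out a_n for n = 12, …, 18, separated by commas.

6, 2, 4, 4, 5, 2, 6

d|12:{12,6,4,3,2,1}  Σf=1+1+1+1+1+1=6
q^13  k|13↦f(k): 13:1 1:1  a_13=2
q^14  k|14↦f(k): 14:1 7:1 2:1 1:1  a_14=4
q^15  k|15↦f(k): 1:1 3:1 5:1 15:1  a_15=4
d|16:{1,2,4,8,16}  Σf=1+1+1+1+1=5
n=17: 17·1 1·17  f→[1+1]=2
q^18  k|18↦f(k): 18:1 9:1 6:1 3:1 2:1 1:1  a_18=6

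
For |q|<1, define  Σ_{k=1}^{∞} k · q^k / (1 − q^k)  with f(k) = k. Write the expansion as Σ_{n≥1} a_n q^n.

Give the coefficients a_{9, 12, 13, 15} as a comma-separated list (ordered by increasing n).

[q^9] f(1)=1,f(3)=3,f(9)=9 ⇒ 13
n=12: 12·1 6·2 4·3 3·4 2·6 1·12  f→[12+6+4+3+2+1]=28
[q^13] f(13)=13,f(1)=1 ⇒ 14
n=15: 15·1 5·3 3·5 1·15  f→[15+5+3+1]=24

13, 28, 14, 24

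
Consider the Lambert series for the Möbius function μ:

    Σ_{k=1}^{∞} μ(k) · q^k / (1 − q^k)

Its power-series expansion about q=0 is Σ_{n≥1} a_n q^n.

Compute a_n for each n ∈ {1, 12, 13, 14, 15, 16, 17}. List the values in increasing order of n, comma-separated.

[q^1] μ(1)=1 ⇒ 1
d|12:{12,6,4,3,2,1}  Σμ=0+1+0+(-1)+(-1)+1=0
n=13: 13·1 1·13  μ→[(-1)+1]=0
[q^14] μ(14)=1,μ(7)=-1,μ(2)=-1,μ(1)=1 ⇒ 0
d|15:{15,5,3,1}  Σμ=1+(-1)+(-1)+1=0
q^16  k|16↦μ(k): 16:0 8:0 4:0 2:-1 1:1  a_16=0
[q^17] μ(1)=1,μ(17)=-1 ⇒ 0

1, 0, 0, 0, 0, 0, 0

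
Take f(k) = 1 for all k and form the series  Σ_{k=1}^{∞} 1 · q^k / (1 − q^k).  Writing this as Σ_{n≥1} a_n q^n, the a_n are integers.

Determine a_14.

q^14  k|14↦f(k): 14:1 7:1 2:1 1:1  a_14=4

a_14 = 4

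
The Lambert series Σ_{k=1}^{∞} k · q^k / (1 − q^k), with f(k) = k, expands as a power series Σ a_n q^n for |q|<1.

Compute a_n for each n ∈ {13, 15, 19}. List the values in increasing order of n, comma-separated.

14, 24, 20

n=13: 13·1 1·13  f→[13+1]=14
d|15:{15,5,3,1}  Σf=15+5+3+1=24
n=19: 19·1 1·19  f→[19+1]=20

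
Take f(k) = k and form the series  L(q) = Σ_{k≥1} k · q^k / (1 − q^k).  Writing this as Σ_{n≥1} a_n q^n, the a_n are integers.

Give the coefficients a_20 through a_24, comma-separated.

[q^20] f(1)=1,f(2)=2,f(4)=4,f(5)=5,f(10)=10,f(20)=20 ⇒ 42
d|21:{1,3,7,21}  Σf=1+3+7+21=32
d|22:{1,2,11,22}  Σf=1+2+11+22=36
n=23: 1·23 23·1  f→[1+23]=24
n=24: 24·1 12·2 8·3 6·4 4·6 3·8 2·12 1·24  f→[24+12+8+6+4+3+2+1]=60

42, 32, 36, 24, 60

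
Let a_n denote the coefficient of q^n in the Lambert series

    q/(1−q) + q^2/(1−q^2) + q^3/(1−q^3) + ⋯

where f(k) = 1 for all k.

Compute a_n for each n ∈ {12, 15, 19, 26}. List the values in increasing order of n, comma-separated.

n=12: 1·12 2·6 3·4 4·3 6·2 12·1  f→[1+1+1+1+1+1]=6
q^15  k|15↦f(k): 15:1 5:1 3:1 1:1  a_15=4
n=19: 1·19 19·1  f→[1+1]=2
d|26:{26,13,2,1}  Σf=1+1+1+1=4

6, 4, 2, 4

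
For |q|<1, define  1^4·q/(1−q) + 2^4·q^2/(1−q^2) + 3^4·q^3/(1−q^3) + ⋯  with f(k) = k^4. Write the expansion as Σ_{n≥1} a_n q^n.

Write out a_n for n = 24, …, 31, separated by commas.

[q^24] f(24)=331776,f(12)=20736,f(8)=4096,f(6)=1296,f(4)=256,f(3)=81,f(2)=16,f(1)=1 ⇒ 358258
q^25  k|25↦f(k): 1:1 5:625 25:390625  a_25=391251
d|26:{26,13,2,1}  Σf=456976+28561+16+1=485554
n=27: 27·1 9·3 3·9 1·27  f→[531441+6561+81+1]=538084
n=28: 1·28 2·14 4·7 7·4 14·2 28·1  f→[1+16+256+2401+38416+614656]=655746
q^29  k|29↦f(k): 1:1 29:707281  a_29=707282
[q^30] f(30)=810000,f(15)=50625,f(10)=10000,f(6)=1296,f(5)=625,f(3)=81,f(2)=16,f(1)=1 ⇒ 872644
n=31: 31·1 1·31  f→[923521+1]=923522

358258, 391251, 485554, 538084, 655746, 707282, 872644, 923522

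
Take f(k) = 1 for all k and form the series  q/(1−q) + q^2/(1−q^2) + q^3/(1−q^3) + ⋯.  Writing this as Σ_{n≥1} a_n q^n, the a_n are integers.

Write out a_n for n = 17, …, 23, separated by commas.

2, 6, 2, 6, 4, 4, 2

q^17  k|17↦f(k): 1:1 17:1  a_17=2
d|18:{18,9,6,3,2,1}  Σf=1+1+1+1+1+1=6
[q^19] f(1)=1,f(19)=1 ⇒ 2
[q^20] f(1)=1,f(2)=1,f(4)=1,f(5)=1,f(10)=1,f(20)=1 ⇒ 6
n=21: 1·21 3·7 7·3 21·1  f→[1+1+1+1]=4
q^22  k|22↦f(k): 1:1 2:1 11:1 22:1  a_22=4
n=23: 1·23 23·1  f→[1+1]=2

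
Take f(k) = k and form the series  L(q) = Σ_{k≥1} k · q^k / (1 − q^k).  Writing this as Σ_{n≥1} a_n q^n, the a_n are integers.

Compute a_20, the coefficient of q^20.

a_20 = 42

n=20: 20·1 10·2 5·4 4·5 2·10 1·20  f→[20+10+5+4+2+1]=42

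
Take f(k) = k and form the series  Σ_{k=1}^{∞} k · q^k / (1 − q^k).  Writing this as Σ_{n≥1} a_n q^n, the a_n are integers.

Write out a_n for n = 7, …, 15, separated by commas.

d|7:{1,7}  Σf=1+7=8
d|8:{8,4,2,1}  Σf=8+4+2+1=15
q^9  k|9↦f(k): 1:1 3:3 9:9  a_9=13
d|10:{10,5,2,1}  Σf=10+5+2+1=18
n=11: 1·11 11·1  f→[1+11]=12
d|12:{1,2,3,4,6,12}  Σf=1+2+3+4+6+12=28
n=13: 1·13 13·1  f→[1+13]=14
n=14: 1·14 2·7 7·2 14·1  f→[1+2+7+14]=24
n=15: 15·1 5·3 3·5 1·15  f→[15+5+3+1]=24

8, 15, 13, 18, 12, 28, 14, 24, 24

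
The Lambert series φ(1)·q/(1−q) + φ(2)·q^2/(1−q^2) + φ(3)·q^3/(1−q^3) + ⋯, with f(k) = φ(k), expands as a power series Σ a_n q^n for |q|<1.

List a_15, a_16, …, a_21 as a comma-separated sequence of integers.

n=15: 15·1 5·3 3·5 1·15  φ→[8+4+2+1]=15
n=16: 16·1 8·2 4·4 2·8 1·16  φ→[8+4+2+1+1]=16
n=17: 1·17 17·1  φ→[1+16]=17
n=18: 18·1 9·2 6·3 3·6 2·9 1·18  φ→[6+6+2+2+1+1]=18
q^19  k|19↦φ(k): 1:1 19:18  a_19=19
n=20: 1·20 2·10 4·5 5·4 10·2 20·1  φ→[1+1+2+4+4+8]=20
n=21: 21·1 7·3 3·7 1·21  φ→[12+6+2+1]=21

15, 16, 17, 18, 19, 20, 21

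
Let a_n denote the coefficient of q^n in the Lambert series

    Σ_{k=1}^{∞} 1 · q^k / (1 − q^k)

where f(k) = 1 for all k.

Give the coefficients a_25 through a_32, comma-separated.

d|25:{1,5,25}  Σf=1+1+1=3
q^26  k|26↦f(k): 26:1 13:1 2:1 1:1  a_26=4
[q^27] f(27)=1,f(9)=1,f(3)=1,f(1)=1 ⇒ 4
n=28: 1·28 2·14 4·7 7·4 14·2 28·1  f→[1+1+1+1+1+1]=6
d|29:{1,29}  Σf=1+1=2
n=30: 30·1 15·2 10·3 6·5 5·6 3·10 2·15 1·30  f→[1+1+1+1+1+1+1+1]=8
d|31:{1,31}  Σf=1+1=2
n=32: 32·1 16·2 8·4 4·8 2·16 1·32  f→[1+1+1+1+1+1]=6

3, 4, 4, 6, 2, 8, 2, 6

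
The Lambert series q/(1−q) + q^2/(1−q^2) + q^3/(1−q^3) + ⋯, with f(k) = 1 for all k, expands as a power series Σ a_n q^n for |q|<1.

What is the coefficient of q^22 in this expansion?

a_22 = 4

d|22:{1,2,11,22}  Σf=1+1+1+1=4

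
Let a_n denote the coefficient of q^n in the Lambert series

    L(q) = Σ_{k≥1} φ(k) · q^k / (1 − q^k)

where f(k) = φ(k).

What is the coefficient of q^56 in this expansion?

q^56  k|56↦φ(k): 1:1 2:1 4:2 7:6 8:4 14:6 28:12 56:24  a_56=56

a_56 = 56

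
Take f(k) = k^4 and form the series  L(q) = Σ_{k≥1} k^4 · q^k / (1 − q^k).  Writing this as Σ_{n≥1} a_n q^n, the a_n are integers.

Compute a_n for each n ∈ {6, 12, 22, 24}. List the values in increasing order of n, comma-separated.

[q^6] f(1)=1,f(2)=16,f(3)=81,f(6)=1296 ⇒ 1394
d|12:{12,6,4,3,2,1}  Σf=20736+1296+256+81+16+1=22386
[q^22] f(1)=1,f(2)=16,f(11)=14641,f(22)=234256 ⇒ 248914
d|24:{1,2,3,4,6,8,12,24}  Σf=1+16+81+256+1296+4096+20736+331776=358258

1394, 22386, 248914, 358258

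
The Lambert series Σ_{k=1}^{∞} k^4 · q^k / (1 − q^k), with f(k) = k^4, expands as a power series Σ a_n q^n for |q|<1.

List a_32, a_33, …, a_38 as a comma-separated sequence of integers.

1118481, 1200644, 1419874, 1503652, 1813539, 1874162, 2215474

d|32:{32,16,8,4,2,1}  Σf=1048576+65536+4096+256+16+1=1118481
n=33: 33·1 11·3 3·11 1·33  f→[1185921+14641+81+1]=1200644
[q^34] f(34)=1336336,f(17)=83521,f(2)=16,f(1)=1 ⇒ 1419874
[q^35] f(1)=1,f(5)=625,f(7)=2401,f(35)=1500625 ⇒ 1503652
n=36: 1·36 2·18 3·12 4·9 6·6 9·4 12·3 18·2 36·1  f→[1+16+81+256+1296+6561+20736+104976+1679616]=1813539
n=37: 1·37 37·1  f→[1+1874161]=1874162
d|38:{1,2,19,38}  Σf=1+16+130321+2085136=2215474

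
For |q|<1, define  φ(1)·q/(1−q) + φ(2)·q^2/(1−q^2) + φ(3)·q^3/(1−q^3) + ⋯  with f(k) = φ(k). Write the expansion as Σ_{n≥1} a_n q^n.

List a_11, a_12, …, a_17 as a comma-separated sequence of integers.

n=11: 1·11 11·1  φ→[1+10]=11
d|12:{1,2,3,4,6,12}  Σφ=1+1+2+2+2+4=12
n=13: 13·1 1·13  φ→[12+1]=13
[q^14] φ(14)=6,φ(7)=6,φ(2)=1,φ(1)=1 ⇒ 14
[q^15] φ(1)=1,φ(3)=2,φ(5)=4,φ(15)=8 ⇒ 15
n=16: 1·16 2·8 4·4 8·2 16·1  φ→[1+1+2+4+8]=16
q^17  k|17↦φ(k): 17:16 1:1  a_17=17

11, 12, 13, 14, 15, 16, 17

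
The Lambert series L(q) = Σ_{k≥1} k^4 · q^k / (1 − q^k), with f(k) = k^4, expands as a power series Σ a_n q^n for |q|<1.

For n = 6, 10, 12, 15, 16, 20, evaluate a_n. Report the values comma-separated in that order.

d|6:{1,2,3,6}  Σf=1+16+81+1296=1394
d|10:{1,2,5,10}  Σf=1+16+625+10000=10642
n=12: 1·12 2·6 3·4 4·3 6·2 12·1  f→[1+16+81+256+1296+20736]=22386
[q^15] f(1)=1,f(3)=81,f(5)=625,f(15)=50625 ⇒ 51332
d|16:{1,2,4,8,16}  Σf=1+16+256+4096+65536=69905
n=20: 20·1 10·2 5·4 4·5 2·10 1·20  f→[160000+10000+625+256+16+1]=170898

1394, 10642, 22386, 51332, 69905, 170898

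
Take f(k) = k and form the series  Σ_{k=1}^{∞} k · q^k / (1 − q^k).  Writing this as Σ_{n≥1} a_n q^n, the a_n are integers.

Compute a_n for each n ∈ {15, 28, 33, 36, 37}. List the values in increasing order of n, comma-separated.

d|15:{1,3,5,15}  Σf=1+3+5+15=24
q^28  k|28↦f(k): 1:1 2:2 4:4 7:7 14:14 28:28  a_28=56
q^33  k|33↦f(k): 1:1 3:3 11:11 33:33  a_33=48
[q^36] f(36)=36,f(18)=18,f(12)=12,f(9)=9,f(6)=6,f(4)=4,f(3)=3,f(2)=2,f(1)=1 ⇒ 91
d|37:{1,37}  Σf=1+37=38

24, 56, 48, 91, 38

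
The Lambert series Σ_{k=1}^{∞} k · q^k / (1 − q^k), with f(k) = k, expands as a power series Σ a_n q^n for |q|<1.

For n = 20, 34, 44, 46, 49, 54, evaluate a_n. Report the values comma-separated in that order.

42, 54, 84, 72, 57, 120

d|20:{20,10,5,4,2,1}  Σf=20+10+5+4+2+1=42
d|34:{1,2,17,34}  Σf=1+2+17+34=54
n=44: 1·44 2·22 4·11 11·4 22·2 44·1  f→[1+2+4+11+22+44]=84
d|46:{1,2,23,46}  Σf=1+2+23+46=72
n=49: 1·49 7·7 49·1  f→[1+7+49]=57
n=54: 54·1 27·2 18·3 9·6 6·9 3·18 2·27 1·54  f→[54+27+18+9+6+3+2+1]=120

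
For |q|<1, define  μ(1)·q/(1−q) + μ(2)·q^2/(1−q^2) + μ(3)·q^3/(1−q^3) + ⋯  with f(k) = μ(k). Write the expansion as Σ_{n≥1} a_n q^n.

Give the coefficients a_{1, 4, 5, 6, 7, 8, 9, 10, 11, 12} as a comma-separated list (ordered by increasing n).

1, 0, 0, 0, 0, 0, 0, 0, 0, 0

[q^1] μ(1)=1 ⇒ 1
d|4:{4,2,1}  Σμ=0+(-1)+1=0
d|5:{1,5}  Σμ=1+(-1)=0
n=6: 1·6 2·3 3·2 6·1  μ→[1+(-1)+(-1)+1]=0
n=7: 7·1 1·7  μ→[(-1)+1]=0
[q^8] μ(1)=1,μ(2)=-1,μ(4)=0,μ(8)=0 ⇒ 0
n=9: 9·1 3·3 1·9  μ→[0+(-1)+1]=0
q^10  k|10↦μ(k): 10:1 5:-1 2:-1 1:1  a_10=0
[q^11] μ(1)=1,μ(11)=-1 ⇒ 0
[q^12] μ(1)=1,μ(2)=-1,μ(3)=-1,μ(4)=0,μ(6)=1,μ(12)=0 ⇒ 0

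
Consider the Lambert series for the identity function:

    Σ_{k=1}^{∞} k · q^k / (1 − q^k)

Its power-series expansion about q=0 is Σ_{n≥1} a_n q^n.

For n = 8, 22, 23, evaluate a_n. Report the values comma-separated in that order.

[q^8] f(8)=8,f(4)=4,f(2)=2,f(1)=1 ⇒ 15
[q^22] f(1)=1,f(2)=2,f(11)=11,f(22)=22 ⇒ 36
n=23: 1·23 23·1  f→[1+23]=24

15, 36, 24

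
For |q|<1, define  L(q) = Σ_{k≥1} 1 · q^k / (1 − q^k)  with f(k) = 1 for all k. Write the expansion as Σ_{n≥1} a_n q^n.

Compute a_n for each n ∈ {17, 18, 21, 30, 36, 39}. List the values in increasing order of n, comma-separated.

2, 6, 4, 8, 9, 4

d|17:{1,17}  Σf=1+1=2
[q^18] f(18)=1,f(9)=1,f(6)=1,f(3)=1,f(2)=1,f(1)=1 ⇒ 6
[q^21] f(21)=1,f(7)=1,f(3)=1,f(1)=1 ⇒ 4
q^30  k|30↦f(k): 30:1 15:1 10:1 6:1 5:1 3:1 2:1 1:1  a_30=8
q^36  k|36↦f(k): 1:1 2:1 3:1 4:1 6:1 9:1 12:1 18:1 36:1  a_36=9
d|39:{1,3,13,39}  Σf=1+1+1+1=4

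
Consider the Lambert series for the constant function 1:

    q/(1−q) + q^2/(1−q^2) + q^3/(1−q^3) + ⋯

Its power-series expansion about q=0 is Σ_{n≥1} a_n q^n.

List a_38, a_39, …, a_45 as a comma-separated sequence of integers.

q^38  k|38↦f(k): 38:1 19:1 2:1 1:1  a_38=4
[q^39] f(1)=1,f(3)=1,f(13)=1,f(39)=1 ⇒ 4
q^40  k|40↦f(k): 40:1 20:1 10:1 8:1 5:1 4:1 2:1 1:1  a_40=8
d|41:{41,1}  Σf=1+1=2
n=42: 1·42 2·21 3·14 6·7 7·6 14·3 21·2 42·1  f→[1+1+1+1+1+1+1+1]=8
[q^43] f(43)=1,f(1)=1 ⇒ 2
q^44  k|44↦f(k): 44:1 22:1 11:1 4:1 2:1 1:1  a_44=6
n=45: 1·45 3·15 5·9 9·5 15·3 45·1  f→[1+1+1+1+1+1]=6

4, 4, 8, 2, 8, 2, 6, 6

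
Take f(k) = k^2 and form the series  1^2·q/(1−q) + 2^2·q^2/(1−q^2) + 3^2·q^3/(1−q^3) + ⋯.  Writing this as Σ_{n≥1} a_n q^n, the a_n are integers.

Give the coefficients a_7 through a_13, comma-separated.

50, 85, 91, 130, 122, 210, 170

q^7  k|7↦f(k): 1:1 7:49  a_7=50
n=8: 8·1 4·2 2·4 1·8  f→[64+16+4+1]=85
q^9  k|9↦f(k): 1:1 3:9 9:81  a_9=91
q^10  k|10↦f(k): 10:100 5:25 2:4 1:1  a_10=130
n=11: 1·11 11·1  f→[1+121]=122
n=12: 1·12 2·6 3·4 4·3 6·2 12·1  f→[1+4+9+16+36+144]=210
n=13: 13·1 1·13  f→[169+1]=170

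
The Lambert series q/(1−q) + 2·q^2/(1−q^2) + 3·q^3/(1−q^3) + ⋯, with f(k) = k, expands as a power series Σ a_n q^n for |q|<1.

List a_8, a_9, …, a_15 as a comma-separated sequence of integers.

15, 13, 18, 12, 28, 14, 24, 24

[q^8] f(1)=1,f(2)=2,f(4)=4,f(8)=8 ⇒ 15
[q^9] f(1)=1,f(3)=3,f(9)=9 ⇒ 13
n=10: 1·10 2·5 5·2 10·1  f→[1+2+5+10]=18
[q^11] f(1)=1,f(11)=11 ⇒ 12
q^12  k|12↦f(k): 1:1 2:2 3:3 4:4 6:6 12:12  a_12=28
q^13  k|13↦f(k): 13:13 1:1  a_13=14
q^14  k|14↦f(k): 1:1 2:2 7:7 14:14  a_14=24
q^15  k|15↦f(k): 1:1 3:3 5:5 15:15  a_15=24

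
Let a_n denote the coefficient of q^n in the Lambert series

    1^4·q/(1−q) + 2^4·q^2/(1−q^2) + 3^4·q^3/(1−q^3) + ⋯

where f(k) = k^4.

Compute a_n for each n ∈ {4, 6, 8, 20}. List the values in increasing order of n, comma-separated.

273, 1394, 4369, 170898

[q^4] f(1)=1,f(2)=16,f(4)=256 ⇒ 273
q^6  k|6↦f(k): 6:1296 3:81 2:16 1:1  a_6=1394
[q^8] f(1)=1,f(2)=16,f(4)=256,f(8)=4096 ⇒ 4369
q^20  k|20↦f(k): 1:1 2:16 4:256 5:625 10:10000 20:160000  a_20=170898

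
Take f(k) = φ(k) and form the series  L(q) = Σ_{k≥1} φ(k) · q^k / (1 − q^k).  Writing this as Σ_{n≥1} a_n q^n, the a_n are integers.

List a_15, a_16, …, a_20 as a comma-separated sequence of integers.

d|15:{15,5,3,1}  Σφ=8+4+2+1=15
n=16: 16·1 8·2 4·4 2·8 1·16  φ→[8+4+2+1+1]=16
q^17  k|17↦φ(k): 17:16 1:1  a_17=17
n=18: 18·1 9·2 6·3 3·6 2·9 1·18  φ→[6+6+2+2+1+1]=18
n=19: 19·1 1·19  φ→[18+1]=19
d|20:{1,2,4,5,10,20}  Σφ=1+1+2+4+4+8=20

15, 16, 17, 18, 19, 20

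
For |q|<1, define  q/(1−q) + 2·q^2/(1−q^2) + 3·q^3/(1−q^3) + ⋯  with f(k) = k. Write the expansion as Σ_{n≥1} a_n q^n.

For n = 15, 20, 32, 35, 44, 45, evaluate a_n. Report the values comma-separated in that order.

24, 42, 63, 48, 84, 78

q^15  k|15↦f(k): 1:1 3:3 5:5 15:15  a_15=24
q^20  k|20↦f(k): 1:1 2:2 4:4 5:5 10:10 20:20  a_20=42
q^32  k|32↦f(k): 32:32 16:16 8:8 4:4 2:2 1:1  a_32=63
d|35:{1,5,7,35}  Σf=1+5+7+35=48
[q^44] f(44)=44,f(22)=22,f(11)=11,f(4)=4,f(2)=2,f(1)=1 ⇒ 84
[q^45] f(1)=1,f(3)=3,f(5)=5,f(9)=9,f(15)=15,f(45)=45 ⇒ 78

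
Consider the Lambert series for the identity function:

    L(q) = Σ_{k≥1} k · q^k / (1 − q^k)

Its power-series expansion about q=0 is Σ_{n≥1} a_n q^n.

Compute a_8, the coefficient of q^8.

[q^8] f(8)=8,f(4)=4,f(2)=2,f(1)=1 ⇒ 15

a_8 = 15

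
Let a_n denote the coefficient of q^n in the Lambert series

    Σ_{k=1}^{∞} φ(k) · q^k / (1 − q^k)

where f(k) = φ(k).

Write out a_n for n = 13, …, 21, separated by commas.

q^13  k|13↦φ(k): 13:12 1:1  a_13=13
n=14: 14·1 7·2 2·7 1·14  φ→[6+6+1+1]=14
n=15: 15·1 5·3 3·5 1·15  φ→[8+4+2+1]=15
n=16: 1·16 2·8 4·4 8·2 16·1  φ→[1+1+2+4+8]=16
d|17:{1,17}  Σφ=1+16=17
[q^18] φ(1)=1,φ(2)=1,φ(3)=2,φ(6)=2,φ(9)=6,φ(18)=6 ⇒ 18
[q^19] φ(1)=1,φ(19)=18 ⇒ 19
d|20:{20,10,5,4,2,1}  Σφ=8+4+4+2+1+1=20
d|21:{21,7,3,1}  Σφ=12+6+2+1=21

13, 14, 15, 16, 17, 18, 19, 20, 21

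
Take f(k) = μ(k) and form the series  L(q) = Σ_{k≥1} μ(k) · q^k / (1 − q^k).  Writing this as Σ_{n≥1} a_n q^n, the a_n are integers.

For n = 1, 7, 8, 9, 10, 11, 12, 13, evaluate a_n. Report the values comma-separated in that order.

1, 0, 0, 0, 0, 0, 0, 0

q^1  k|1↦μ(k): 1:1  a_1=1
n=7: 7·1 1·7  μ→[(-1)+1]=0
n=8: 1·8 2·4 4·2 8·1  μ→[1+(-1)+0+0]=0
n=9: 1·9 3·3 9·1  μ→[1+(-1)+0]=0
d|10:{10,5,2,1}  Σμ=1+(-1)+(-1)+1=0
q^11  k|11↦μ(k): 1:1 11:-1  a_11=0
n=12: 1·12 2·6 3·4 4·3 6·2 12·1  μ→[1+(-1)+(-1)+0+1+0]=0
d|13:{13,1}  Σμ=(-1)+1=0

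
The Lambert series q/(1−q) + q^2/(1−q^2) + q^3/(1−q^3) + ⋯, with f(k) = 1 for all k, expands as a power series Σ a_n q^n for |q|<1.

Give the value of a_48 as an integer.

q^48  k|48↦f(k): 1:1 2:1 3:1 4:1 6:1 8:1 12:1 16:1 24:1 48:1  a_48=10

a_48 = 10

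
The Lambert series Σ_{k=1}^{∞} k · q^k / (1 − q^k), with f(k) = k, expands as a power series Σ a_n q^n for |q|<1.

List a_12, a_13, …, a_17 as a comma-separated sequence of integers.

28, 14, 24, 24, 31, 18

n=12: 12·1 6·2 4·3 3·4 2·6 1·12  f→[12+6+4+3+2+1]=28
n=13: 13·1 1·13  f→[13+1]=14
[q^14] f(1)=1,f(2)=2,f(7)=7,f(14)=14 ⇒ 24
d|15:{15,5,3,1}  Σf=15+5+3+1=24
[q^16] f(16)=16,f(8)=8,f(4)=4,f(2)=2,f(1)=1 ⇒ 31
d|17:{17,1}  Σf=17+1=18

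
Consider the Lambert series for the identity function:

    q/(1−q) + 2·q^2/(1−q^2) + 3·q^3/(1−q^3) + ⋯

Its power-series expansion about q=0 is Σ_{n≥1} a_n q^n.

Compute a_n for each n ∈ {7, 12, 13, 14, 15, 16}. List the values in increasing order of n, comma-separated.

[q^7] f(1)=1,f(7)=7 ⇒ 8
d|12:{1,2,3,4,6,12}  Σf=1+2+3+4+6+12=28
q^13  k|13↦f(k): 13:13 1:1  a_13=14
d|14:{1,2,7,14}  Σf=1+2+7+14=24
n=15: 15·1 5·3 3·5 1·15  f→[15+5+3+1]=24
[q^16] f(16)=16,f(8)=8,f(4)=4,f(2)=2,f(1)=1 ⇒ 31

8, 28, 14, 24, 24, 31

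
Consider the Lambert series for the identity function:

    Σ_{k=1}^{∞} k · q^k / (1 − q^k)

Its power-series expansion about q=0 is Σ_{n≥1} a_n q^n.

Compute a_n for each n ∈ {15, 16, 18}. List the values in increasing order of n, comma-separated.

24, 31, 39

d|15:{1,3,5,15}  Σf=1+3+5+15=24
[q^16] f(16)=16,f(8)=8,f(4)=4,f(2)=2,f(1)=1 ⇒ 31
d|18:{1,2,3,6,9,18}  Σf=1+2+3+6+9+18=39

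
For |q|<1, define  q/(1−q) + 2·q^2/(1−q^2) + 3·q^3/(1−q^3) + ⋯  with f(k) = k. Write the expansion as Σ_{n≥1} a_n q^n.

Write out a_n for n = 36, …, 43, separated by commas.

q^36  k|36↦f(k): 1:1 2:2 3:3 4:4 6:6 9:9 12:12 18:18 36:36  a_36=91
d|37:{1,37}  Σf=1+37=38
q^38  k|38↦f(k): 38:38 19:19 2:2 1:1  a_38=60
n=39: 39·1 13·3 3·13 1·39  f→[39+13+3+1]=56
[q^40] f(1)=1,f(2)=2,f(4)=4,f(5)=5,f(8)=8,f(10)=10,f(20)=20,f(40)=40 ⇒ 90
q^41  k|41↦f(k): 41:41 1:1  a_41=42
[q^42] f(42)=42,f(21)=21,f(14)=14,f(7)=7,f(6)=6,f(3)=3,f(2)=2,f(1)=1 ⇒ 96
q^43  k|43↦f(k): 1:1 43:43  a_43=44

91, 38, 60, 56, 90, 42, 96, 44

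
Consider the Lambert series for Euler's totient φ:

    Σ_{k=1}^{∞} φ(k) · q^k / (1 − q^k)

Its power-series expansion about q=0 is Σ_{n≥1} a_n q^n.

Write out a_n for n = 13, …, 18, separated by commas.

q^13  k|13↦φ(k): 1:1 13:12  a_13=13
n=14: 14·1 7·2 2·7 1·14  φ→[6+6+1+1]=14
q^15  k|15↦φ(k): 1:1 3:2 5:4 15:8  a_15=15
[q^16] φ(1)=1,φ(2)=1,φ(4)=2,φ(8)=4,φ(16)=8 ⇒ 16
d|17:{17,1}  Σφ=16+1=17
[q^18] φ(18)=6,φ(9)=6,φ(6)=2,φ(3)=2,φ(2)=1,φ(1)=1 ⇒ 18

13, 14, 15, 16, 17, 18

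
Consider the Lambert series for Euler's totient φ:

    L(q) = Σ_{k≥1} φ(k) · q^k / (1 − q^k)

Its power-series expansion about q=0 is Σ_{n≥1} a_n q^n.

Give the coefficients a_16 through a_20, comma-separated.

q^16  k|16↦φ(k): 1:1 2:1 4:2 8:4 16:8  a_16=16
[q^17] φ(1)=1,φ(17)=16 ⇒ 17
n=18: 1·18 2·9 3·6 6·3 9·2 18·1  φ→[1+1+2+2+6+6]=18
d|19:{1,19}  Σφ=1+18=19
[q^20] φ(20)=8,φ(10)=4,φ(5)=4,φ(4)=2,φ(2)=1,φ(1)=1 ⇒ 20

16, 17, 18, 19, 20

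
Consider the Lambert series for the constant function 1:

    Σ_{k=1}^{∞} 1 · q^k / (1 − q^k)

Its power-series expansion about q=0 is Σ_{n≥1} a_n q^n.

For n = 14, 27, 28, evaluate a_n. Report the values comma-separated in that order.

d|14:{1,2,7,14}  Σf=1+1+1+1=4
[q^27] f(1)=1,f(3)=1,f(9)=1,f(27)=1 ⇒ 4
q^28  k|28↦f(k): 1:1 2:1 4:1 7:1 14:1 28:1  a_28=6

4, 4, 6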